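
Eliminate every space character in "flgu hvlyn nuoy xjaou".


Input string: 'flgu hvlyn nuoy xjaou'
Operation: remove all spaces
Words: 'flgu', 'hvlyn', 'nuoy', 'xjaou'
Join without spaces: flguhvlynnuoyxjaou


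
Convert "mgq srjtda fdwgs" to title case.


Input string: 'mgq srjtda fdwgs'
Operation: capitalize first letter of each word
Word transformations: 'mgq'->'Mgq', 'srjtda'->'Srjtda', 'fdwgs'->'Fdwgs'
Result: Mgq Srjtda Fdwgs


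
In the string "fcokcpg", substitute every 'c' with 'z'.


Input string: 'fcokcpg'
Operation: replace 'c' with 'z'
Positions of 'c': 1, 4
After replacement: fzokzpg


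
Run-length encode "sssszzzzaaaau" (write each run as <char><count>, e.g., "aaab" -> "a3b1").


Input: 'sssszzzzaaaau'
Operation: identify consecutive runs
Runs: 'ssss' -> s4, 'zzzz' -> z4, 'aaaa' -> a4, 'u' -> u1
Encoded: s4z4a4u1


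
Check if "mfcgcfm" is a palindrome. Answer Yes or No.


Input string: 'mfcgcfm'
Reversed: 'mfcgcfm'
Compare pairs: s[0]='m' vs s[6]='m' (match), s[1]='f' vs s[5]='f' (match), s[2]='c' vs s[4]='c' (match)
Palindrome: Yes


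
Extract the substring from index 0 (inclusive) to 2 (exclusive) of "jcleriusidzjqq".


Input string: 'jcleriusidzjqq'
Operation: slice [0:2]
Extract characters: s[0]='j', s[1]='c'
Result: jc


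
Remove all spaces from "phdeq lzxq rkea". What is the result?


Input string: 'phdeq lzxq rkea'
Operation: remove all spaces
Words: 'phdeq', 'lzxq', 'rkea'
Join without spaces: phdeqlzxqrkea


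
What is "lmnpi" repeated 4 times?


Input string: 'lmnpi'
Operation: repeat 4 times
Concatenation: 'lmnpi' + 'lmnpi' + 'lmnpi' + 'lmnpi'
Result: lmnpilmnpilmnpilmnpi


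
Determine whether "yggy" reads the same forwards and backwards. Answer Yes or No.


Input string: 'yggy'
Reversed: 'yggy'
Compare pairs: s[0]='y' vs s[3]='y' (match), s[1]='g' vs s[2]='g' (match)
Palindrome: Yes


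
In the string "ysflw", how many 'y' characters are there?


Input string: 'ysflw'
Target character: 'y'
Scan each position: s[0]='y'
Matches found at indices: 0
Total: 1


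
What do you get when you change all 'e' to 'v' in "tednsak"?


Input string: 'tednsak'
Operation: replace 'e' with 'v'
Positions of 'e': 1
After replacement: tvdnsak


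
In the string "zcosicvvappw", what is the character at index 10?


Input string: 'zcosicvvappw'
Operation: get character at index 10
Index mapping: s[0]='z', s[1]='c', s[2]='o', s[3]='s', s[4]='i', s[5]='c', s[6]='v', s[7]='v', s[8]='a', s[9]='p', s[10]='p'
Result: 'p'


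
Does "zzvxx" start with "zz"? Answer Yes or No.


Input string: 'zzvxx'
Prefix to check: 'zz'
First 2 characters of input: 'zz'
Match: True
Result: Yes


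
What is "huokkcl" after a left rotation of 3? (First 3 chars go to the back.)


Input: 'huokkcl', shift = 3
Operation: split at index 3 and swap parts
Front part s[0:3] = 'huo'
Back part s[3:] = 'kkcl'
Rotated = back + front = 'kkcl' + 'huo'
Result: kkclhuo


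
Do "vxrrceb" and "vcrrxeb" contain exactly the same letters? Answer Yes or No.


String 1: 'vxrrceb' -> sorted: 'bcerrvx'
String 2: 'vcrrxeb' -> sorted: 'bcerrvx'
Compare sorted forms: 'bcerrvx' == 'bcerrvx'
Anagram: Yes


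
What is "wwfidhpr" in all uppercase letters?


Input string: 'wwfidhpr'
Operation: convert each letter to uppercase
Mapping: 'w'->'W', 'w'->'W', 'f'->'F', 'i'->'I', 'd'->'D', 'h'->'H', 'p'->'P', 'r'->'R'
Result: WWFIDHPR


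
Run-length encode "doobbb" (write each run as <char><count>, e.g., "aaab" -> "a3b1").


Input: 'doobbb'
Operation: identify consecutive runs
Runs: 'd' -> d1, 'oo' -> o2, 'bbb' -> b3
Encoded: d1o2b3


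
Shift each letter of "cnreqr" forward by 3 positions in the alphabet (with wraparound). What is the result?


Input: 'cnreqr', shift = 3
Operation: for each letter, (position + 3) mod 26
Mapping: 'c'(2+3=5)->'f', 'n'(13+3=16)->'q', 'r'(17+3=20)->'u', 'e'(4+3=7)->'h', 'q'(16+3=19)->'t', 'r'(17+3=20)->'u'
Result: fquhtu


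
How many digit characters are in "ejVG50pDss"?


Input string: 'ejVG50pDss'
Operation: count digit characters (0-9)
Scan: 'e', 'j', 'V', 'G', '5'(digit), '0'(digit), 'p', 'D', 's', 's'
Digits found: 2
Result: 2


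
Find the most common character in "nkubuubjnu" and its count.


Input: 'nkubuubjnu'
Operation: tally each character
Counts: 'b':2, 'j':1, 'k':1, 'n':2, 'u':4
Maximum: 'u' appears 4 times


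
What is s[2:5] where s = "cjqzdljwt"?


Input string: 'cjqzdljwt'
Operation: slice [2:5]
Extract characters: s[2]='q', s[3]='z', s[4]='d'
Result: qzd


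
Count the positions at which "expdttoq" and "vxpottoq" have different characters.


String 1: 'expdttoq'
String 2: 'vxpottoq'
Compare each position: pos 0: 'e'!='v', pos 1: 'x'=='x', pos 2: 'p'=='p', pos 3: 'd'!='o', pos 4: 't'=='t', pos 5: 't'=='t', pos 6: 'o'=='o', pos 7: 'q'=='q'
Differing positions: 2
Hamming distance: 2


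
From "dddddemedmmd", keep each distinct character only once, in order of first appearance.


Input: 'dddddemedmmd'
Operation: keep first occurrence of each character
Scan: s[0]='d' new -> keep; s[1]='d' seen -> skip; s[2]='d' seen -> skip; s[3]='d' seen -> skip; s[4]='d' seen -> skip; s[5]='e' new -> keep; s[6]='m' new -> keep; s[7]='e' seen -> skip; s[8]='d' seen -> skip; s[9]='m' seen -> skip; s[10]='m' seen -> skip; s[11]='d' seen -> skip
Result: dem


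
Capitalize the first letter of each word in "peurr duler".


Input string: 'peurr duler'
Operation: capitalize first letter of each word
Word transformations: 'peurr'->'Peurr', 'duler'->'Duler'
Result: Peurr Duler


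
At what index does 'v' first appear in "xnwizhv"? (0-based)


Input string: 'xnwizhv'
Target: 'v'
Scanning left to right: s[0]='x', s[1]='n', s[2]='w', s[3]='i', s[4]='z', s[5]='h', s[6]='v'
First match at index: 6


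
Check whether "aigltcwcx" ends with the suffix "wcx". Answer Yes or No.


Input string: 'aigltcwcx'
Suffix to check: 'wcx'
Last 3 characters of input: 'wcx'
Match: True
Result: Yes


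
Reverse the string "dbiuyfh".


Input string: 'dbiuyfh'
Operation: reverse character order
Original order: 'd' -> 'b' -> 'i' -> 'u' -> 'y' -> 'f' -> 'h'
Reversed order: 'h' -> 'f' -> 'y' -> 'u' -> 'i' -> 'b' -> 'd'
Result: hfyuibd


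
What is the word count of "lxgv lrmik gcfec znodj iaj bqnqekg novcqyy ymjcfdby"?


Input string: 'lxgv lrmik gcfec znodj iaj bqnqekg novcqyy ymjcfdby'
Operation: split by spaces
Words found: 'lxgv', 'lrmik', 'gcfec', 'znodj', 'iaj', 'bqnqekg', 'novcqyy', 'ymjcfdby'
Word count: 8


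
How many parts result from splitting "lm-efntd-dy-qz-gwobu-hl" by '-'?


Input string: 'lm-efntd-dy-qz-gwobu-hl'
Delimiter: '-'
Split result: 'lm', 'efntd', 'dy', 'qz', 'gwobu', 'hl'
Number of parts: 6


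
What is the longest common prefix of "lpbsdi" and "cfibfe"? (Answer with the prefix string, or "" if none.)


String 1: 'lpbsdi'
String 2: 'cfibfe'
Compare position by position:
pos 0: 'l' vs 'c' differ -> stop
Longest common prefix: "" (length 0)


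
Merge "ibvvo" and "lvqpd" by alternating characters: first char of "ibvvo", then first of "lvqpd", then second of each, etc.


String 1: 'ibvvo'
String 2: 'lvqpd'
Operation: alternate characters
Pairs: 'i'+'l', 'b'+'v', 'v'+'q', 'v'+'p', 'o'+'d'
Result: ilbvvqvpod


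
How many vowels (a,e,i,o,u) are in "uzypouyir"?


Input string: 'uzypouyir'
Operation: count vowels (a, e, i, o, u)
Scan: s[0]='u' (vowel), s[1]='z', s[2]='y', s[3]='p', s[4]='o' (vowel), s[5]='u' (vowel), s[6]='y', s[7]='i' (vowel), s[8]='r'
Vowels found: 4
Result: 4


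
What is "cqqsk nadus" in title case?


Input string: 'cqqsk nadus'
Operation: capitalize first letter of each word
Word transformations: 'cqqsk'->'Cqqsk', 'nadus'->'Nadus'
Result: Cqqsk Nadus


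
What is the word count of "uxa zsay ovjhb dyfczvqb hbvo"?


Input string: 'uxa zsay ovjhb dyfczvqb hbvo'
Operation: split by spaces
Words found: 'uxa', 'zsay', 'ovjhb', 'dyfczvqb', 'hbvo'
Word count: 5


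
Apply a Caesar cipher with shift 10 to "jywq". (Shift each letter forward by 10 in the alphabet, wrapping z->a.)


Input: 'jywq', shift = 10
Operation: for each letter, (position + 10) mod 26
Mapping: 'j'(9+10=19)->'t', 'y'(24+10=34, 34 mod 26=8)->'i', 'w'(22+10=32, 32 mod 26=6)->'g', 'q'(16+10=26, 26 mod 26=0)->'a'
Result: tiga


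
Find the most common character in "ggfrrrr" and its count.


Input: 'ggfrrrr'
Operation: tally each character
Counts: 'f':1, 'g':2, 'r':4
Maximum: 'r' appears 4 times


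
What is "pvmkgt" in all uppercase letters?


Input string: 'pvmkgt'
Operation: convert each letter to uppercase
Mapping: 'p'->'P', 'v'->'V', 'm'->'M', 'k'->'K', 'g'->'G', 't'->'T'
Result: PVMKGT


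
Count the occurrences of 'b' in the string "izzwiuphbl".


Input string: 'izzwiuphbl'
Target character: 'b'
Scan each position: s[8]='b'
Matches found at indices: 8
Total: 1


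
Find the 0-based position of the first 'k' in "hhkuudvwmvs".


Input string: 'hhkuudvwmvs'
Target: 'k'
Scanning left to right: s[0]='h', s[1]='h', s[2]='k'
First match at index: 2


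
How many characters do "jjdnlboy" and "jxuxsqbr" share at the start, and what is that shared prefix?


String 1: 'jjdnlboy'
String 2: 'jxuxsqbr'
Compare position by position:
pos 0: 'j' vs 'j' match
pos 1: 'j' vs 'x' differ -> stop
Longest common prefix: "j" (length 1)


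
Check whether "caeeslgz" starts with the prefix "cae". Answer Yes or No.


Input string: 'caeeslgz'
Prefix to check: 'cae'
First 3 characters of input: 'cae'
Match: True
Result: Yes


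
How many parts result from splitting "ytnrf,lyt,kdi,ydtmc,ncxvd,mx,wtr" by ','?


Input string: 'ytnrf,lyt,kdi,ydtmc,ncxvd,mx,wtr'
Delimiter: ','
Split result: 'ytnrf', 'lyt', 'kdi', 'ydtmc', 'ncxvd', 'mx', 'wtr'
Number of parts: 7


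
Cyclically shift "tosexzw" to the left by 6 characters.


Input: 'tosexzw', shift = 6
Operation: split at index 6 and swap parts
Front part s[0:6] = 'tosexz'
Back part s[6:] = 'w'
Rotated = back + front = 'w' + 'tosexz'
Result: wtosexz


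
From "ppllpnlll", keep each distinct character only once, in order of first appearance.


Input: 'ppllpnlll'
Operation: keep first occurrence of each character
Scan: s[0]='p' new -> keep; s[1]='p' seen -> skip; s[2]='l' new -> keep; s[3]='l' seen -> skip; s[4]='p' seen -> skip; s[5]='n' new -> keep; s[6]='l' seen -> skip; s[7]='l' seen -> skip; s[8]='l' seen -> skip
Result: pln


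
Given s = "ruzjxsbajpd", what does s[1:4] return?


Input string: 'ruzjxsbajpd'
Operation: slice [1:4]
Extract characters: s[1]='u', s[2]='z', s[3]='j'
Result: uzj


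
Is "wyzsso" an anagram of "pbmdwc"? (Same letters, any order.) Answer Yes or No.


String 1: 'pbmdwc' -> sorted: 'bcdmpw'
String 2: 'wyzsso' -> sorted: 'osswyz'
Compare sorted forms: 'bcdmpw' != 'osswyz'
Anagram: No


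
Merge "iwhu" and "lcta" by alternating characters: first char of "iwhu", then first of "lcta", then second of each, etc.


String 1: 'iwhu'
String 2: 'lcta'
Operation: alternate characters
Pairs: 'i'+'l', 'w'+'c', 'h'+'t', 'u'+'a'
Result: ilwchtua


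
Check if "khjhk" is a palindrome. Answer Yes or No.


Input string: 'khjhk'
Reversed: 'khjhk'
Compare pairs: s[0]='k' vs s[4]='k' (match), s[1]='h' vs s[3]='h' (match)
Palindrome: Yes


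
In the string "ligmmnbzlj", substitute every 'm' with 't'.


Input string: 'ligmmnbzlj'
Operation: replace 'm' with 't'
Positions of 'm': 3, 4
After replacement: ligttnbzlj


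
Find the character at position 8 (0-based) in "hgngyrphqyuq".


Input string: 'hgngyrphqyuq'
Operation: get character at index 8
Index mapping: s[0]='h', s[1]='g', s[2]='n', s[3]='g', s[4]='y', s[5]='r', s[6]='p', s[7]='h', s[8]='q'
Result: 'q'


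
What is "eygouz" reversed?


Input string: 'eygouz'
Operation: reverse character order
Original order: 'e' -> 'y' -> 'g' -> 'o' -> 'u' -> 'z'
Reversed order: 'z' -> 'u' -> 'o' -> 'g' -> 'y' -> 'e'
Result: zuogye


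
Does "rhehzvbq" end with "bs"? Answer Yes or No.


Input string: 'rhehzvbq'
Suffix to check: 'bs'
Last 2 characters of input: 'bq'
Match: False
Result: No


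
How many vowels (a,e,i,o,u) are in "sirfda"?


Input string: 'sirfda'
Operation: count vowels (a, e, i, o, u)
Scan: s[0]='s', s[1]='i' (vowel), s[2]='r', s[3]='f', s[4]='d', s[5]='a' (vowel)
Vowels found: 2
Result: 2


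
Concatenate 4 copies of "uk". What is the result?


Input string: 'uk'
Operation: repeat 4 times
Concatenation: 'uk' + 'uk' + 'uk' + 'uk'
Result: ukukukuk


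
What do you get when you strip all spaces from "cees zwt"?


Input string: 'cees zwt'
Operation: remove all spaces
Words: 'cees', 'zwt'
Join without spaces: ceeszwt


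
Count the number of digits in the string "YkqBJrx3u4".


Input string: 'YkqBJrx3u4'
Operation: count digit characters (0-9)
Scan: 'Y', 'k', 'q', 'B', 'J', 'r', 'x', '3'(digit), 'u', '4'(digit)
Digits found: 2
Result: 2


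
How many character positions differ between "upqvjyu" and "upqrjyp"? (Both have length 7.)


String 1: 'upqvjyu'
String 2: 'upqrjyp'
Compare each position: pos 0: 'u'=='u', pos 1: 'p'=='p', pos 2: 'q'=='q', pos 3: 'v'!='r', pos 4: 'j'=='j', pos 5: 'y'=='y', pos 6: 'u'!='p'
Differing positions: 2
Hamming distance: 2


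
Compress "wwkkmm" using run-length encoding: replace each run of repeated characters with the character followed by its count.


Input: 'wwkkmm'
Operation: identify consecutive runs
Runs: 'ww' -> w2, 'kk' -> k2, 'mm' -> m2
Encoded: w2k2m2


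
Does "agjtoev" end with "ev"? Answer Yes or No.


Input string: 'agjtoev'
Suffix to check: 'ev'
Last 2 characters of input: 'ev'
Match: True
Result: Yes


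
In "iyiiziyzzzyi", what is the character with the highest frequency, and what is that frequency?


Input: 'iyiiziyzzzyi'
Operation: tally each character
Counts: 'i':5, 'y':3, 'z':4
Maximum: 'i' appears 5 times


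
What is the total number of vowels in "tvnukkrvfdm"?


Input string: 'tvnukkrvfdm'
Operation: count vowels (a, e, i, o, u)
Scan: s[0]='t', s[1]='v', s[2]='n', s[3]='u' (vowel), s[4]='k', s[5]='k', s[6]='r', s[7]='v', s[8]='f', s[9]='d', s[10]='m'
Vowels found: 1
Result: 1


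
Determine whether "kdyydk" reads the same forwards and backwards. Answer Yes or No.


Input string: 'kdyydk'
Reversed: 'kdyydk'
Compare pairs: s[0]='k' vs s[5]='k' (match), s[1]='d' vs s[4]='d' (match), s[2]='y' vs s[3]='y' (match)
Palindrome: Yes


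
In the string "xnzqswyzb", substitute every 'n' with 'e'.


Input string: 'xnzqswyzb'
Operation: replace 'n' with 'e'
Positions of 'n': 1
After replacement: xezqswyzb


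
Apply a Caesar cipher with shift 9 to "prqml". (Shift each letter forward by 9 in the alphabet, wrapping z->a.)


Input: 'prqml', shift = 9
Operation: for each letter, (position + 9) mod 26
Mapping: 'p'(15+9=24)->'y', 'r'(17+9=26, 26 mod 26=0)->'a', 'q'(16+9=25)->'z', 'm'(12+9=21)->'v', 'l'(11+9=20)->'u'
Result: yazvu


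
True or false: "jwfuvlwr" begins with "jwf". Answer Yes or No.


Input string: 'jwfuvlwr'
Prefix to check: 'jwf'
First 3 characters of input: 'jwf'
Match: True
Result: Yes


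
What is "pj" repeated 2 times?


Input string: 'pj'
Operation: repeat 2 times
Concatenation: 'pj' + 'pj'
Result: pjpj


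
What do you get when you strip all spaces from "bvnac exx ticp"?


Input string: 'bvnac exx ticp'
Operation: remove all spaces
Words: 'bvnac', 'exx', 'ticp'
Join without spaces: bvnacexxticp


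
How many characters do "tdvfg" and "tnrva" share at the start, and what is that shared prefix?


String 1: 'tdvfg'
String 2: 'tnrva'
Compare position by position:
pos 0: 't' vs 't' match
pos 1: 'd' vs 'n' differ -> stop
Longest common prefix: "t" (length 1)


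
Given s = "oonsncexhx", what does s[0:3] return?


Input string: 'oonsncexhx'
Operation: slice [0:3]
Extract characters: s[0]='o', s[1]='o', s[2]='n'
Result: oon


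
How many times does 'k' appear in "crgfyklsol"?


Input string: 'crgfyklsol'
Target character: 'k'
Scan each position: s[5]='k'
Matches found at indices: 5
Total: 1


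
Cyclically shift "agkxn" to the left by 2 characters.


Input: 'agkxn', shift = 2
Operation: split at index 2 and swap parts
Front part s[0:2] = 'ag'
Back part s[2:] = 'kxn'
Rotated = back + front = 'kxn' + 'ag'
Result: kxnag


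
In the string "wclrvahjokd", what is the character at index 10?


Input string: 'wclrvahjokd'
Operation: get character at index 10
Index mapping: s[0]='w', s[1]='c', s[2]='l', s[3]='r', s[4]='v', s[5]='a', s[6]='h', s[7]='j', s[8]='o', s[9]='k', s[10]='d'
Result: 'd'


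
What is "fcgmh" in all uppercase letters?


Input string: 'fcgmh'
Operation: convert each letter to uppercase
Mapping: 'f'->'F', 'c'->'C', 'g'->'G', 'm'->'M', 'h'->'H'
Result: FCGMH


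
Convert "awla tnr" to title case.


Input string: 'awla tnr'
Operation: capitalize first letter of each word
Word transformations: 'awla'->'Awla', 'tnr'->'Tnr'
Result: Awla Tnr


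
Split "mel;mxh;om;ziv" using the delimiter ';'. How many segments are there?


Input string: 'mel;mxh;om;ziv'
Delimiter: ';'
Split result: 'mel', 'mxh', 'om', 'ziv'
Number of parts: 4


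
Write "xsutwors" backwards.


Input string: 'xsutwors'
Operation: reverse character order
Original order: 'x' -> 's' -> 'u' -> 't' -> 'w' -> 'o' -> 'r' -> 's'
Reversed order: 's' -> 'r' -> 'o' -> 'w' -> 't' -> 'u' -> 's' -> 'x'
Result: srowtusx


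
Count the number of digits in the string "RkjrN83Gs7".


Input string: 'RkjrN83Gs7'
Operation: count digit characters (0-9)
Scan: 'R', 'k', 'j', 'r', 'N', '8'(digit), '3'(digit), 'G', 's', '7'(digit)
Digits found: 3
Result: 3


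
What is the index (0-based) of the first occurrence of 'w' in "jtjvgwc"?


Input string: 'jtjvgwc'
Target: 'w'
Scanning left to right: s[0]='j', s[1]='t', s[2]='j', s[3]='v', s[4]='g', s[5]='w'
First match at index: 5


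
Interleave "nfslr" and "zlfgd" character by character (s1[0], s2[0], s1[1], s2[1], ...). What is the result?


String 1: 'nfslr'
String 2: 'zlfgd'
Operation: alternate characters
Pairs: 'n'+'z', 'f'+'l', 's'+'f', 'l'+'g', 'r'+'d'
Result: nzflsflgrd


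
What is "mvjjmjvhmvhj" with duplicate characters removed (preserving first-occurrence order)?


Input: 'mvjjmjvhmvhj'
Operation: keep first occurrence of each character
Scan: s[0]='m' new -> keep; s[1]='v' new -> keep; s[2]='j' new -> keep; s[3]='j' seen -> skip; s[4]='m' seen -> skip; s[5]='j' seen -> skip; s[6]='v' seen -> skip; s[7]='h' new -> keep; s[8]='m' seen -> skip; s[9]='v' seen -> skip; s[10]='h' seen -> skip; s[11]='j' seen -> skip
Result: mvjh


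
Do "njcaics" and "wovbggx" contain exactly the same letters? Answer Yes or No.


String 1: 'njcaics' -> sorted: 'accijns'
String 2: 'wovbggx' -> sorted: 'bggovwx'
Compare sorted forms: 'accijns' != 'bggovwx'
Anagram: No


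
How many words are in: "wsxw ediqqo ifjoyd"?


Input string: 'wsxw ediqqo ifjoyd'
Operation: split by spaces
Words found: 'wsxw', 'ediqqo', 'ifjoyd'
Word count: 3


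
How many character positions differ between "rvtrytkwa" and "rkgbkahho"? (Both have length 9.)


String 1: 'rvtrytkwa'
String 2: 'rkgbkahho'
Compare each position: pos 0: 'r'=='r', pos 1: 'v'!='k', pos 2: 't'!='g', pos 3: 'r'!='b', pos 4: 'y'!='k', pos 5: 't'!='a', pos 6: 'k'!='h', pos 7: 'w'!='h', pos 8: 'a'!='o'
Differing positions: 8
Hamming distance: 8


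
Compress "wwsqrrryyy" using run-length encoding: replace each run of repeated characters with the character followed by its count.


Input: 'wwsqrrryyy'
Operation: identify consecutive runs
Runs: 'ww' -> w2, 's' -> s1, 'q' -> q1, 'rrr' -> r3, 'yyy' -> y3
Encoded: w2s1q1r3y3


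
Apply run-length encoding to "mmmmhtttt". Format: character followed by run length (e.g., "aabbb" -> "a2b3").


Input: 'mmmmhtttt'
Operation: identify consecutive runs
Runs: 'mmmm' -> m4, 'h' -> h1, 'tttt' -> t4
Encoded: m4h1t4


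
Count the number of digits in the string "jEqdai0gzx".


Input string: 'jEqdai0gzx'
Operation: count digit characters (0-9)
Scan: 'j', 'E', 'q', 'd', 'a', 'i', '0'(digit), 'g', 'z', 'x'
Digits found: 1
Result: 1


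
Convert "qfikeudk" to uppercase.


Input string: 'qfikeudk'
Operation: convert each letter to uppercase
Mapping: 'q'->'Q', 'f'->'F', 'i'->'I', 'k'->'K', 'e'->'E', 'u'->'U', 'd'->'D', 'k'->'K'
Result: QFIKEUDK


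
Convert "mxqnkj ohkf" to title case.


Input string: 'mxqnkj ohkf'
Operation: capitalize first letter of each word
Word transformations: 'mxqnkj'->'Mxqnkj', 'ohkf'->'Ohkf'
Result: Mxqnkj Ohkf


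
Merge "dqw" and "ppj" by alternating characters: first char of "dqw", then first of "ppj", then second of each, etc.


String 1: 'dqw'
String 2: 'ppj'
Operation: alternate characters
Pairs: 'd'+'p', 'q'+'p', 'w'+'j'
Result: dpqpwj


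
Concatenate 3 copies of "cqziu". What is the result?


Input string: 'cqziu'
Operation: repeat 3 times
Concatenation: 'cqziu' + 'cqziu' + 'cqziu'
Result: cqziucqziucqziu


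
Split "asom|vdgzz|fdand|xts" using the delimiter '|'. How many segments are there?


Input string: 'asom|vdgzz|fdand|xts'
Delimiter: '|'
Split result: 'asom', 'vdgzz', 'fdand', 'xts'
Number of parts: 4


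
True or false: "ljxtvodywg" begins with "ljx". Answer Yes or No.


Input string: 'ljxtvodywg'
Prefix to check: 'ljx'
First 3 characters of input: 'ljx'
Match: True
Result: Yes


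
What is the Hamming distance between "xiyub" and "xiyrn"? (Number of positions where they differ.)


String 1: 'xiyub'
String 2: 'xiyrn'
Compare each position: pos 0: 'x'=='x', pos 1: 'i'=='i', pos 2: 'y'=='y', pos 3: 'u'!='r', pos 4: 'b'!='n'
Differing positions: 2
Hamming distance: 2


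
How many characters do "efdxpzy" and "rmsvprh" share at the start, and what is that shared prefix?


String 1: 'efdxpzy'
String 2: 'rmsvprh'
Compare position by position:
pos 0: 'e' vs 'r' differ -> stop
Longest common prefix: "" (length 0)


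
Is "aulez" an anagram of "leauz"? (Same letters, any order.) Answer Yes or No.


String 1: 'leauz' -> sorted: 'aeluz'
String 2: 'aulez' -> sorted: 'aeluz'
Compare sorted forms: 'aeluz' == 'aeluz'
Anagram: Yes


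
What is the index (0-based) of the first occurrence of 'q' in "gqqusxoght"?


Input string: 'gqqusxoght'
Target: 'q'
Scanning left to right: s[0]='g', s[1]='q'
First match at index: 1


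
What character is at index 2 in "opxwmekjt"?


Input string: 'opxwmekjt'
Operation: get character at index 2
Index mapping: s[0]='o', s[1]='p', s[2]='x'
Result: 'x'


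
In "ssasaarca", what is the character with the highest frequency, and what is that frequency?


Input: 'ssasaarca'
Operation: tally each character
Counts: 'a':4, 'c':1, 'r':1, 's':3
Maximum: 'a' appears 4 times


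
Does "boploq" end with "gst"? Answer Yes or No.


Input string: 'boploq'
Suffix to check: 'gst'
Last 3 characters of input: 'loq'
Match: False
Result: No


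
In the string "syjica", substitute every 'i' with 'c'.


Input string: 'syjica'
Operation: replace 'i' with 'c'
Positions of 'i': 3
After replacement: syjcca


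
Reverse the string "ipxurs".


Input string: 'ipxurs'
Operation: reverse character order
Original order: 'i' -> 'p' -> 'x' -> 'u' -> 'r' -> 's'
Reversed order: 's' -> 'r' -> 'u' -> 'x' -> 'p' -> 'i'
Result: sruxpi


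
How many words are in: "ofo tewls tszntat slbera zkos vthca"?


Input string: 'ofo tewls tszntat slbera zkos vthca'
Operation: split by spaces
Words found: 'ofo', 'tewls', 'tszntat', 'slbera', 'zkos', 'vthca'
Word count: 6


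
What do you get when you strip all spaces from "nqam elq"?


Input string: 'nqam elq'
Operation: remove all spaces
Words: 'nqam', 'elq'
Join without spaces: nqamelq


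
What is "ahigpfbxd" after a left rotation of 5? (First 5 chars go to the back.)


Input: 'ahigpfbxd', shift = 5
Operation: split at index 5 and swap parts
Front part s[0:5] = 'ahigp'
Back part s[5:] = 'fbxd'
Rotated = back + front = 'fbxd' + 'ahigp'
Result: fbxdahigp


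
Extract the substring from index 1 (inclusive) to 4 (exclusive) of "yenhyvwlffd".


Input string: 'yenhyvwlffd'
Operation: slice [1:4]
Extract characters: s[1]='e', s[2]='n', s[3]='h'
Result: enh


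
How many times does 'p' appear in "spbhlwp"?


Input string: 'spbhlwp'
Target character: 'p'
Scan each position: s[1]='p', s[6]='p'
Matches found at indices: 1, 6
Total: 2


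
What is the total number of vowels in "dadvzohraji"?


Input string: 'dadvzohraji'
Operation: count vowels (a, e, i, o, u)
Scan: s[0]='d', s[1]='a' (vowel), s[2]='d', s[3]='v', s[4]='z', s[5]='o' (vowel), s[6]='h', s[7]='r', s[8]='a' (vowel), s[9]='j', s[10]='i' (vowel)
Vowels found: 4
Result: 4


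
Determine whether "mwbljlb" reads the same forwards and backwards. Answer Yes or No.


Input string: 'mwbljlb'
Reversed: 'bljlbwm'
Compare pairs: s[0]='m' vs s[6]='b' (mismatch), s[1]='w' vs s[5]='l' (mismatch), s[2]='b' vs s[4]='j' (mismatch)
Palindrome: No


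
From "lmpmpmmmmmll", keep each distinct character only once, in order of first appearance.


Input: 'lmpmpmmmmmll'
Operation: keep first occurrence of each character
Scan: s[0]='l' new -> keep; s[1]='m' new -> keep; s[2]='p' new -> keep; s[3]='m' seen -> skip; s[4]='p' seen -> skip; s[5]='m' seen -> skip; s[6]='m' seen -> skip; s[7]='m' seen -> skip; s[8]='m' seen -> skip; s[9]='m' seen -> skip; s[10]='l' seen -> skip; s[11]='l' seen -> skip
Result: lmp


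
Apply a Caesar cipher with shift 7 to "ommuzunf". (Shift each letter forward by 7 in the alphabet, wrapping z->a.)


Input: 'ommuzunf', shift = 7
Operation: for each letter, (position + 7) mod 26
Mapping: 'o'(14+7=21)->'v', 'm'(12+7=19)->'t', 'm'(12+7=19)->'t', 'u'(20+7=27, 27 mod 26=1)->'b', 'z'(25+7=32, 32 mod 26=6)->'g', 'u'(20+7=27, 27 mod 26=1)->'b', 'n'(13+7=20)->'u', 'f'(5+7=12)->'m'
Result: vttbgbum


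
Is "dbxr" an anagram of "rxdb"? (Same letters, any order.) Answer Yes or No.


String 1: 'rxdb' -> sorted: 'bdrx'
String 2: 'dbxr' -> sorted: 'bdrx'
Compare sorted forms: 'bdrx' == 'bdrx'
Anagram: Yes


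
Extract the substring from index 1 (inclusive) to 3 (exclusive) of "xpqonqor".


Input string: 'xpqonqor'
Operation: slice [1:3]
Extract characters: s[1]='p', s[2]='q'
Result: pq


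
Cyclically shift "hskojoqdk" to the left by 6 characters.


Input: 'hskojoqdk', shift = 6
Operation: split at index 6 and swap parts
Front part s[0:6] = 'hskojo'
Back part s[6:] = 'qdk'
Rotated = back + front = 'qdk' + 'hskojo'
Result: qdkhskojo


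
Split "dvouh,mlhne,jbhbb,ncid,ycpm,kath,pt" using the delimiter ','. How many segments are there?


Input string: 'dvouh,mlhne,jbhbb,ncid,ycpm,kath,pt'
Delimiter: ','
Split result: 'dvouh', 'mlhne', 'jbhbb', 'ncid', 'ycpm', 'kath', 'pt'
Number of parts: 7


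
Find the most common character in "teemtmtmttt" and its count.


Input: 'teemtmtmttt'
Operation: tally each character
Counts: 'e':2, 'm':3, 't':6
Maximum: 't' appears 6 times


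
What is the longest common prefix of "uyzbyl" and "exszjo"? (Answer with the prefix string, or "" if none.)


String 1: 'uyzbyl'
String 2: 'exszjo'
Compare position by position:
pos 0: 'u' vs 'e' differ -> stop
Longest common prefix: "" (length 0)


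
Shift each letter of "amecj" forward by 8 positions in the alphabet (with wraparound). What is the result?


Input: 'amecj', shift = 8
Operation: for each letter, (position + 8) mod 26
Mapping: 'a'(0+8=8)->'i', 'm'(12+8=20)->'u', 'e'(4+8=12)->'m', 'c'(2+8=10)->'k', 'j'(9+8=17)->'r'
Result: iumkr


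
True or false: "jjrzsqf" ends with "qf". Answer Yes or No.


Input string: 'jjrzsqf'
Suffix to check: 'qf'
Last 2 characters of input: 'qf'
Match: True
Result: Yes


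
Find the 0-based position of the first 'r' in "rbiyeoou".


Input string: 'rbiyeoou'
Target: 'r'
Scanning left to right: s[0]='r'
First match at index: 0


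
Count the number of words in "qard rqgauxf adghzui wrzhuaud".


Input string: 'qard rqgauxf adghzui wrzhuaud'
Operation: split by spaces
Words found: 'qard', 'rqgauxf', 'adghzui', 'wrzhuaud'
Word count: 4


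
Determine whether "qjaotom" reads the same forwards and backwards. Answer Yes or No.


Input string: 'qjaotom'
Reversed: 'motoajq'
Compare pairs: s[0]='q' vs s[6]='m' (mismatch), s[1]='j' vs s[5]='o' (mismatch), s[2]='a' vs s[4]='t' (mismatch)
Palindrome: No


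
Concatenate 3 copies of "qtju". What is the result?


Input string: 'qtju'
Operation: repeat 3 times
Concatenation: 'qtju' + 'qtju' + 'qtju'
Result: qtjuqtjuqtju


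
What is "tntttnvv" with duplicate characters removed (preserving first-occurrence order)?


Input: 'tntttnvv'
Operation: keep first occurrence of each character
Scan: s[0]='t' new -> keep; s[1]='n' new -> keep; s[2]='t' seen -> skip; s[3]='t' seen -> skip; s[4]='t' seen -> skip; s[5]='n' seen -> skip; s[6]='v' new -> keep; s[7]='v' seen -> skip
Result: tnv


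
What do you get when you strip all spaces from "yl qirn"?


Input string: 'yl qirn'
Operation: remove all spaces
Words: 'yl', 'qirn'
Join without spaces: ylqirn


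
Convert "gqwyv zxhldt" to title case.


Input string: 'gqwyv zxhldt'
Operation: capitalize first letter of each word
Word transformations: 'gqwyv'->'Gqwyv', 'zxhldt'->'Zxhldt'
Result: Gqwyv Zxhldt


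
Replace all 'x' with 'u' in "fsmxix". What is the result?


Input string: 'fsmxix'
Operation: replace 'x' with 'u'
Positions of 'x': 3, 5
After replacement: fsmuiu


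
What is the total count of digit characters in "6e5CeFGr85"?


Input string: '6e5CeFGr85'
Operation: count digit characters (0-9)
Scan: '6'(digit), 'e', '5'(digit), 'C', 'e', 'F', 'G', 'r', '8'(digit), '5'(digit)
Digits found: 4
Result: 4


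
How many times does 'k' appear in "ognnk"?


Input string: 'ognnk'
Target character: 'k'
Scan each position: s[4]='k'
Matches found at indices: 4
Total: 1


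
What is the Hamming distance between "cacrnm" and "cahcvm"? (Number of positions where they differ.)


String 1: 'cacrnm'
String 2: 'cahcvm'
Compare each position: pos 0: 'c'=='c', pos 1: 'a'=='a', pos 2: 'c'!='h', pos 3: 'r'!='c', pos 4: 'n'!='v', pos 5: 'm'=='m'
Differing positions: 3
Hamming distance: 3


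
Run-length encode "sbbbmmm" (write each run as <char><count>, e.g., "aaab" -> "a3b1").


Input: 'sbbbmmm'
Operation: identify consecutive runs
Runs: 's' -> s1, 'bbb' -> b3, 'mmm' -> m3
Encoded: s1b3m3


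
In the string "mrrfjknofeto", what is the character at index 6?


Input string: 'mrrfjknofeto'
Operation: get character at index 6
Index mapping: s[0]='m', s[1]='r', s[2]='r', s[3]='f', s[4]='j', s[5]='k', s[6]='n'
Result: 'n'


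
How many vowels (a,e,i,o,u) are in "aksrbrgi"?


Input string: 'aksrbrgi'
Operation: count vowels (a, e, i, o, u)
Scan: s[0]='a' (vowel), s[1]='k', s[2]='s', s[3]='r', s[4]='b', s[5]='r', s[6]='g', s[7]='i' (vowel)
Vowels found: 2
Result: 2


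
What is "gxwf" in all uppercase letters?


Input string: 'gxwf'
Operation: convert each letter to uppercase
Mapping: 'g'->'G', 'x'->'X', 'w'->'W', 'f'->'F'
Result: GXWF


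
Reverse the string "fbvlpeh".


Input string: 'fbvlpeh'
Operation: reverse character order
Original order: 'f' -> 'b' -> 'v' -> 'l' -> 'p' -> 'e' -> 'h'
Reversed order: 'h' -> 'e' -> 'p' -> 'l' -> 'v' -> 'b' -> 'f'
Result: heplvbf


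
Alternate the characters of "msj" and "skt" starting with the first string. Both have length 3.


String 1: 'msj'
String 2: 'skt'
Operation: alternate characters
Pairs: 'm'+'s', 's'+'k', 'j'+'t'
Result: msskjt


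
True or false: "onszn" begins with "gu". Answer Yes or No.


Input string: 'onszn'
Prefix to check: 'gu'
First 2 characters of input: 'on'
Match: False
Result: No


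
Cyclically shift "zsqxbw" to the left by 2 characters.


Input: 'zsqxbw', shift = 2
Operation: split at index 2 and swap parts
Front part s[0:2] = 'zs'
Back part s[2:] = 'qxbw'
Rotated = back + front = 'qxbw' + 'zs'
Result: qxbwzs


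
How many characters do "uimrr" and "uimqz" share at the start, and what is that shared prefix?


String 1: 'uimrr'
String 2: 'uimqz'
Compare position by position:
pos 0: 'u' vs 'u' match
pos 1: 'i' vs 'i' match
pos 2: 'm' vs 'm' match
pos 3: 'r' vs 'q' differ -> stop
Longest common prefix: "uim" (length 3)


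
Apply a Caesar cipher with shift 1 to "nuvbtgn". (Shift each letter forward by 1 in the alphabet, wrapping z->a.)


Input: 'nuvbtgn', shift = 1
Operation: for each letter, (position + 1) mod 26
Mapping: 'n'(13+1=14)->'o', 'u'(20+1=21)->'v', 'v'(21+1=22)->'w', 'b'(1+1=2)->'c', 't'(19+1=20)->'u', 'g'(6+1=7)->'h', 'n'(13+1=14)->'o'
Result: ovwcuho


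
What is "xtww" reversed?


Input string: 'xtww'
Operation: reverse character order
Original order: 'x' -> 't' -> 'w' -> 'w'
Reversed order: 'w' -> 'w' -> 't' -> 'x'
Result: wwtx


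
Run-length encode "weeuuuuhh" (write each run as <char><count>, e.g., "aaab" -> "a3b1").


Input: 'weeuuuuhh'
Operation: identify consecutive runs
Runs: 'w' -> w1, 'ee' -> e2, 'uuuu' -> u4, 'hh' -> h2
Encoded: w1e2u4h2


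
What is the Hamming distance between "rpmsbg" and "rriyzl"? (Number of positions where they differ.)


String 1: 'rpmsbg'
String 2: 'rriyzl'
Compare each position: pos 0: 'r'=='r', pos 1: 'p'!='r', pos 2: 'm'!='i', pos 3: 's'!='y', pos 4: 'b'!='z', pos 5: 'g'!='l'
Differing positions: 5
Hamming distance: 5


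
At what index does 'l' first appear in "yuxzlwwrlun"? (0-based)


Input string: 'yuxzlwwrlun'
Target: 'l'
Scanning left to right: s[0]='y', s[1]='u', s[2]='x', s[3]='z', s[4]='l'
First match at index: 4


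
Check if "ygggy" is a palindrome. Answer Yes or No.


Input string: 'ygggy'
Reversed: 'ygggy'
Compare pairs: s[0]='y' vs s[4]='y' (match), s[1]='g' vs s[3]='g' (match)
Palindrome: Yes


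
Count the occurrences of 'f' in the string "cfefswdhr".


Input string: 'cfefswdhr'
Target character: 'f'
Scan each position: s[1]='f', s[3]='f'
Matches found at indices: 1, 3
Total: 2


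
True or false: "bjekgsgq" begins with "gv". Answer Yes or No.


Input string: 'bjekgsgq'
Prefix to check: 'gv'
First 2 characters of input: 'bj'
Match: False
Result: No


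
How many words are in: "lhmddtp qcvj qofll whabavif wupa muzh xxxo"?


Input string: 'lhmddtp qcvj qofll whabavif wupa muzh xxxo'
Operation: split by spaces
Words found: 'lhmddtp', 'qcvj', 'qofll', 'whabavif', 'wupa', 'muzh', 'xxxo'
Word count: 7


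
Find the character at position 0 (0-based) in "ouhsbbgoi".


Input string: 'ouhsbbgoi'
Operation: get character at index 0
Index mapping: s[0]='o'
Result: 'o'


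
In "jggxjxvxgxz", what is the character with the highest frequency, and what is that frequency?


Input: 'jggxjxvxgxz'
Operation: tally each character
Counts: 'g':3, 'j':2, 'v':1, 'x':4, 'z':1
Maximum: 'x' appears 4 times


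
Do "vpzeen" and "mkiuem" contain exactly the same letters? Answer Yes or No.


String 1: 'vpzeen' -> sorted: 'eenpvz'
String 2: 'mkiuem' -> sorted: 'eikmmu'
Compare sorted forms: 'eenpvz' != 'eikmmu'
Anagram: No


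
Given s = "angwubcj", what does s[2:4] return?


Input string: 'angwubcj'
Operation: slice [2:4]
Extract characters: s[2]='g', s[3]='w'
Result: gw


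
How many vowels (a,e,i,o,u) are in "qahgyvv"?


Input string: 'qahgyvv'
Operation: count vowels (a, e, i, o, u)
Scan: s[0]='q', s[1]='a' (vowel), s[2]='h', s[3]='g', s[4]='y', s[5]='v', s[6]='v'
Vowels found: 1
Result: 1


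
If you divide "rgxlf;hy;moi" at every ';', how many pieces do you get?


Input string: 'rgxlf;hy;moi'
Delimiter: ';'
Split result: 'rgxlf', 'hy', 'moi'
Number of parts: 3


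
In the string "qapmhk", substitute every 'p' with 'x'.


Input string: 'qapmhk'
Operation: replace 'p' with 'x'
Positions of 'p': 2
After replacement: qaxmhk


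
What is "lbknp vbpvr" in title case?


Input string: 'lbknp vbpvr'
Operation: capitalize first letter of each word
Word transformations: 'lbknp'->'Lbknp', 'vbpvr'->'Vbpvr'
Result: Lbknp Vbpvr


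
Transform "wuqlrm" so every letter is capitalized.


Input string: 'wuqlrm'
Operation: convert each letter to uppercase
Mapping: 'w'->'W', 'u'->'U', 'q'->'Q', 'l'->'L', 'r'->'R', 'm'->'M'
Result: WUQLRM


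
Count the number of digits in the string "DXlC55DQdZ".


Input string: 'DXlC55DQdZ'
Operation: count digit characters (0-9)
Scan: 'D', 'X', 'l', 'C', '5'(digit), '5'(digit), 'D', 'Q', 'd', 'Z'
Digits found: 2
Result: 2


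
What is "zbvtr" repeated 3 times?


Input string: 'zbvtr'
Operation: repeat 3 times
Concatenation: 'zbvtr' + 'zbvtr' + 'zbvtr'
Result: zbvtrzbvtrzbvtr


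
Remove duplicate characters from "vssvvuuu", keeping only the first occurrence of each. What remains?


Input: 'vssvvuuu'
Operation: keep first occurrence of each character
Scan: s[0]='v' new -> keep; s[1]='s' new -> keep; s[2]='s' seen -> skip; s[3]='v' seen -> skip; s[4]='v' seen -> skip; s[5]='u' new -> keep; s[6]='u' seen -> skip; s[7]='u' seen -> skip
Result: vsu


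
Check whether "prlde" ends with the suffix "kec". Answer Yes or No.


Input string: 'prlde'
Suffix to check: 'kec'
Last 3 characters of input: 'lde'
Match: False
Result: No


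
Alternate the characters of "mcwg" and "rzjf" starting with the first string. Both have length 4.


String 1: 'mcwg'
String 2: 'rzjf'
Operation: alternate characters
Pairs: 'm'+'r', 'c'+'z', 'w'+'j', 'g'+'f'
Result: mrczwjgf


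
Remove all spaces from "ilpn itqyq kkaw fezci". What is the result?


Input string: 'ilpn itqyq kkaw fezci'
Operation: remove all spaces
Words: 'ilpn', 'itqyq', 'kkaw', 'fezci'
Join without spaces: ilpnitqyqkkawfezci


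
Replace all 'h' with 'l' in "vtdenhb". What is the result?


Input string: 'vtdenhb'
Operation: replace 'h' with 'l'
Positions of 'h': 5
After replacement: vtdenlb


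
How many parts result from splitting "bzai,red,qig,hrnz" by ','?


Input string: 'bzai,red,qig,hrnz'
Delimiter: ','
Split result: 'bzai', 'red', 'qig', 'hrnz'
Number of parts: 4


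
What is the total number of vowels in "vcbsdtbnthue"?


Input string: 'vcbsdtbnthue'
Operation: count vowels (a, e, i, o, u)
Scan: s[0]='v', s[1]='c', s[2]='b', s[3]='s', s[4]='d', s[5]='t', s[6]='b', s[7]='n', s[8]='t', s[9]='h', s[10]='u' (vowel), s[11]='e' (vowel)
Vowels found: 2
Result: 2


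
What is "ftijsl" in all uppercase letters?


Input string: 'ftijsl'
Operation: convert each letter to uppercase
Mapping: 'f'->'F', 't'->'T', 'i'->'I', 'j'->'J', 's'->'S', 'l'->'L'
Result: FTIJSL


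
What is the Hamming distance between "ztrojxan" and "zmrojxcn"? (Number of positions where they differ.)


String 1: 'ztrojxan'
String 2: 'zmrojxcn'
Compare each position: pos 0: 'z'=='z', pos 1: 't'!='m', pos 2: 'r'=='r', pos 3: 'o'=='o', pos 4: 'j'=='j', pos 5: 'x'=='x', pos 6: 'a'!='c', pos 7: 'n'=='n'
Differing positions: 2
Hamming distance: 2


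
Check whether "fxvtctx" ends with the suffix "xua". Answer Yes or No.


Input string: 'fxvtctx'
Suffix to check: 'xua'
Last 3 characters of input: 'ctx'
Match: False
Result: No


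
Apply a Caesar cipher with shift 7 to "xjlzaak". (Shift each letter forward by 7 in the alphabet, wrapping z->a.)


Input: 'xjlzaak', shift = 7
Operation: for each letter, (position + 7) mod 26
Mapping: 'x'(23+7=30, 30 mod 26=4)->'e', 'j'(9+7=16)->'q', 'l'(11+7=18)->'s', 'z'(25+7=32, 32 mod 26=6)->'g', 'a'(0+7=7)->'h', 'a'(0+7=7)->'h', 'k'(10+7=17)->'r'
Result: eqsghhr


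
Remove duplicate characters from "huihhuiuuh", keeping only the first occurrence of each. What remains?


Input: 'huihhuiuuh'
Operation: keep first occurrence of each character
Scan: s[0]='h' new -> keep; s[1]='u' new -> keep; s[2]='i' new -> keep; s[3]='h' seen -> skip; s[4]='h' seen -> skip; s[5]='u' seen -> skip; s[6]='i' seen -> skip; s[7]='u' seen -> skip; s[8]='u' seen -> skip; s[9]='h' seen -> skip
Result: hui
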